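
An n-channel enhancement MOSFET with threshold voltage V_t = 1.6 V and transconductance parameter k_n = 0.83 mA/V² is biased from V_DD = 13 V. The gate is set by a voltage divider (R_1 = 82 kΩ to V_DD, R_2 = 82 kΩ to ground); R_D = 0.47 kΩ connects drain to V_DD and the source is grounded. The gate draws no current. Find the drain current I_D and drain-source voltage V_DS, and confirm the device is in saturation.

V_G = V_DD·R_2/(R_1+R_2) = 13×82/164 = 6.5 V. With the source grounded, V_GS = V_G = 6.5 V.
Assume saturation: I_D = (k_n/2)(V_GS − V_t)² = (0.83/2)×(6.5 − 1.6)² = 0.415×4.9² = 9.96 mA.
V_DS = V_DD − I_D·R_D = 13 − 9.96×0.47 = 8.32 V.
Saturation requires V_DS ≥ V_GS − V_t = 4.9 V; 8.32 ≥ 4.9 ✓.

I_D ≈ 10 mA, V_DS ≈ 8.3 V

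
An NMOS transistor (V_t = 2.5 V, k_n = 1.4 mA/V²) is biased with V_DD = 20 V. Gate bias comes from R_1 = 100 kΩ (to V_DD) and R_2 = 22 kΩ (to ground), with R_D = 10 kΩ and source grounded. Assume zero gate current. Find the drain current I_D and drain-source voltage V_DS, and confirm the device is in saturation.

I_D ≈ 0.86 mA, V_DS ≈ 11 V

V_G = V_DD·R_2/(R_1+R_2) = 20×22/122 = 3.61 V. With the source grounded, V_GS = V_G = 3.61 V.
Assume saturation: I_D = (k_n/2)(V_GS − V_t)² = (1.4/2)×(3.61 − 2.5)² = 0.7×1.11² = 0.857 mA.
V_DS = V_DD − I_D·R_D = 20 − 0.857×10 = 11.4 V.
Saturation requires V_DS ≥ V_GS − V_t = 1.11 V; 11.4 ≥ 1.11 ✓.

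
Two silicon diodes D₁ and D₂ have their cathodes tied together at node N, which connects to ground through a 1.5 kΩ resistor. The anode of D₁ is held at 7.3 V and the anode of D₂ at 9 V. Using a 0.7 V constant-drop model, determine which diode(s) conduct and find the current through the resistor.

Only D₂ conducts; I_R ≈ 5.5 mA

Assume both conduct. Then node N would need to be at both 7.3−0.7 = 6.6 V and 9−0.7 = 8.3 V, which is impossible.
Assume only D₂ conducts: V_N = 9 − 0.7 = 8.3 V, so I_R = 8.3/1.5 = 5.53 mA.
Check D₁: its anode-to-cathode voltage is 7.3 − 8.3 = -1 V < 0.7 V, so it is off. The assumption is consistent.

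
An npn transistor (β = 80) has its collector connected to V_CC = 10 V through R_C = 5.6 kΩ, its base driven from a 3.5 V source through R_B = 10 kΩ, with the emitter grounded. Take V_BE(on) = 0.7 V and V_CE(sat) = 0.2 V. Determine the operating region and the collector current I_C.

saturation; I_C ≈ 1.8 mA

Assume active: I_B = (3.5 − 0.7)/10 = 0.28 mA, giving I_C = β·I_B = 22.4 mA.
But then V_CE = 10 − 22.4×5.6 = -115 V < V_CE(sat) = 0.2 V — impossible in the active region.
So the transistor is saturated. With V_CE = 0.2 V, I_C = (V_CC − 0.2)/R_C = 9.8/5.6 = 1.75 mA.
Check: β·I_B = 22.4 mA > I_C = 1.75 mA, confirming saturation.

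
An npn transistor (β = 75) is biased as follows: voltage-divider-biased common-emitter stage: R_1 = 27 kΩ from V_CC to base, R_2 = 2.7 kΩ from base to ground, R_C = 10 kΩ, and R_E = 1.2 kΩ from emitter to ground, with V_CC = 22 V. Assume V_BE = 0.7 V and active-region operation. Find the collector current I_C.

I_C ≈ 1 mA

Thevenize the base divider: V_Th = V_CC·R_2/(R_1+R_2) = 22×2.7/29.7 = 2 V, R_Th = R_1‖R_2 = 2.45 kΩ.
Base-emitter loop: V_Th = I_B·R_Th + V_BE + (β+1)I_B·R_E, so I_B = (2 − 0.7) / (2.45 + 76×1.2) = 0.0139 mA.
I_C = β·I_B = 75×0.0139 = 1.04 mA, and I_E = (β+1)I_B = 1.05 mA.
V_CE = V_CC − I_C·R_C − I_E·R_E = 22 − 1.04×10 − 1.05×1.2 = 10.3 V.
V_CE = 10.3 V > 0.2 V confirms active-region operation.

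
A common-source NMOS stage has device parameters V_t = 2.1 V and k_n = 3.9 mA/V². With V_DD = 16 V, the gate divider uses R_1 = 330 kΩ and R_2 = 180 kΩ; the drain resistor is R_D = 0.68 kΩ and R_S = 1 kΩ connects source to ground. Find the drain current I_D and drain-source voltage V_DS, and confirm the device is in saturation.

V_G = V_DD·R_2/(R_1+R_2) = 16×180/510 = 5.65 V.
Assume saturation: I_D = (k_n/2)(V_GS − V_t)² with V_GS = V_G − I_D·R_S = 5.65 − 1·I_D.
Substituting gives 1.95·I_D² − 14.8·I_D + 24.5 = 0, with roots I_D = 2.43 or 5.18 mA.
The root I_D = 5.18 mA gives V_GS = 0.471 V ≤ V_t, so take I_D = 2.43 mA.
Then V_GS = 3.22 V and V_DS = V_DD − I_D(R_D+R_S) = 16 − 2.43×1.68 = 11.9 V.
Saturation requires V_DS ≥ V_GS − V_t = 1.12 V; 11.9 ≥ 1.12 ✓.

I_D ≈ 2.4 mA, V_DS ≈ 12 V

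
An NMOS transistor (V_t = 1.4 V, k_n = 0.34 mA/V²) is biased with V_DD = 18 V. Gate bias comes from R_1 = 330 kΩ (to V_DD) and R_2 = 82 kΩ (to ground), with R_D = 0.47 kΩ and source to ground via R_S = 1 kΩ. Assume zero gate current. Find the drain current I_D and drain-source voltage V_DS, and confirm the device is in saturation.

I_D ≈ 0.49 mA, V_DS ≈ 17 V

V_G = V_DD·R_2/(R_1+R_2) = 18×82/412 = 3.58 V.
Assume saturation: I_D = (k_n/2)(V_GS − V_t)² with V_GS = V_G − I_D·R_S = 3.58 − 1·I_D.
Substituting gives 0.17·I_D² − 1.74·I_D + 0.81 = 0, with roots I_D = 0.488 or 9.76 mA.
The root I_D = 9.76 mA gives V_GS = -6.18 V ≤ V_t, so take I_D = 0.488 mA.
Then V_GS = 3.09 V and V_DS = V_DD − I_D(R_D+R_S) = 18 − 0.488×1.47 = 17.3 V.
Saturation requires V_DS ≥ V_GS − V_t = 1.69 V; 17.3 ≥ 1.69 ✓.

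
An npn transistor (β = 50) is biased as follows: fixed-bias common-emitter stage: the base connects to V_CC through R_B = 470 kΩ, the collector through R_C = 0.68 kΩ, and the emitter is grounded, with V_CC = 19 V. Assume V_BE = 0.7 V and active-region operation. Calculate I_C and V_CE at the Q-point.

Base loop: V_CC = I_B·R_B + V_BE, so I_B = (19 − 0.7)/470 kΩ = 0.0389 mA.
In the active region I_C = β·I_B = 50 × 0.0389 = 1.95 mA.
Collector loop: V_CE = V_CC − I_C·R_C = 19 − 1.95×0.68 = 17.7 V.
Since V_CE = 17.7 V > V_CE(sat) ≈ 0.2 V, the transistor is in the active region as assumed.

I_C ≈ 1.9 mA, V_CE ≈ 18 V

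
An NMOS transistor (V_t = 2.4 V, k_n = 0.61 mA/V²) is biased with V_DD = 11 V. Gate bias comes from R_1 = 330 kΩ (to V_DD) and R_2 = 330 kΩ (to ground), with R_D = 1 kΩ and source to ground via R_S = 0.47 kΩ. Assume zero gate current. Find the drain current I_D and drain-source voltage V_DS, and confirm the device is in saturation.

V_G = V_DD·R_2/(R_1+R_2) = 11×330/660 = 5.5 V.
Assume saturation: I_D = (k_n/2)(V_GS − V_t)² with V_GS = V_G − I_D·R_S = 5.5 − 0.47·I_D.
Substituting gives 0.0674·I_D² − 1.89·I_D + 2.93 = 0, with roots I_D = 1.65 or 26.4 mA.
The root I_D = 26.4 mA gives V_GS = -6.9 V ≤ V_t, so take I_D = 1.65 mA.
Then V_GS = 4.73 V and V_DS = V_DD − I_D(R_D+R_S) = 11 − 1.65×1.47 = 8.58 V.
Saturation requires V_DS ≥ V_GS − V_t = 2.33 V; 8.58 ≥ 2.33 ✓.

I_D ≈ 1.6 mA, V_DS ≈ 8.6 V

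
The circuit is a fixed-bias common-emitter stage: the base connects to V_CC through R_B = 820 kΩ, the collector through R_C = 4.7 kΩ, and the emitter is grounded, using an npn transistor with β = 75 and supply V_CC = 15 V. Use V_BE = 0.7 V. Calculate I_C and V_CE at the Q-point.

Base loop: V_CC = I_B·R_B + V_BE, so I_B = (15 − 0.7)/820 kΩ = 0.0174 mA.
In the active region I_C = β·I_B = 75 × 0.0174 = 1.31 mA.
Collector loop: V_CE = V_CC − I_C·R_C = 15 − 1.31×4.7 = 8.85 V.
Since V_CE = 8.85 V > V_CE(sat) ≈ 0.2 V, the transistor is in the active region as assumed.

I_C ≈ 1.3 mA, V_CE ≈ 8.9 V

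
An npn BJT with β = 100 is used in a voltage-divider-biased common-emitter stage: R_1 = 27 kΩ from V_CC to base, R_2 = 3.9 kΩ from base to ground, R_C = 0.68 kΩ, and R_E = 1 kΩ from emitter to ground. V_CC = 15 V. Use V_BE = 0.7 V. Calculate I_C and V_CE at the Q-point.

I_C ≈ 1.1 mA, V_CE ≈ 13 V

Thevenize the base divider: V_Th = V_CC·R_2/(R_1+R_2) = 15×3.9/30.9 = 1.89 V, R_Th = R_1‖R_2 = 3.41 kΩ.
Base-emitter loop: V_Th = I_B·R_Th + V_BE + (β+1)I_B·R_E, so I_B = (1.89 − 0.7) / (3.41 + 101×1) = 0.0114 mA.
I_C = β·I_B = 100×0.0114 = 1.14 mA, and I_E = (β+1)I_B = 1.15 mA.
V_CE = V_CC − I_C·R_C − I_E·R_E = 15 − 1.14×0.68 − 1.15×1 = 13.1 V.
V_CE = 13.1 V > 0.2 V confirms active-region operation.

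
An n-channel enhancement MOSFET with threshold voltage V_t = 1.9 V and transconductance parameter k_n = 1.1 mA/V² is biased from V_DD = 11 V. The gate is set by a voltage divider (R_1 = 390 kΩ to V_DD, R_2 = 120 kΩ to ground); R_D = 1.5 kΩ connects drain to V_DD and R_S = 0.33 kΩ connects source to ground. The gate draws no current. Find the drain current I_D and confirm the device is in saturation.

V_G = V_DD·R_2/(R_1+R_2) = 11×120/510 = 2.59 V.
Assume saturation: I_D = (k_n/2)(V_GS − V_t)² with V_GS = V_G − I_D·R_S = 2.59 − 0.33·I_D.
Substituting gives 0.0599·I_D² − 1.25·I_D + 0.261 = 0, with roots I_D = 0.211 or 20.7 mA.
The root I_D = 20.7 mA gives V_GS = -4.23 V ≤ V_t, so take I_D = 0.211 mA.
Then V_GS = 2.52 V and V_DS = V_DD − I_D(R_D+R_S) = 11 − 0.211×1.83 = 10.6 V.
Saturation requires V_DS ≥ V_GS − V_t = 0.619 V; 10.6 ≥ 0.619 ✓.

I_D ≈ 0.21 mA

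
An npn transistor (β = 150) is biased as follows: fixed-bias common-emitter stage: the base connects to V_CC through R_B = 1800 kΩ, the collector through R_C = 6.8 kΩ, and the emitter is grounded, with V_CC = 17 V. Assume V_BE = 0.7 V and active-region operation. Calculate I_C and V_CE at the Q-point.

Base loop: V_CC = I_B·R_B + V_BE, so I_B = (17 − 0.7)/1800 kΩ = 0.00906 mA.
In the active region I_C = β·I_B = 150 × 0.00906 = 1.36 mA.
Collector loop: V_CE = V_CC − I_C·R_C = 17 − 1.36×6.8 = 7.76 V.
Since V_CE = 7.76 V > V_CE(sat) ≈ 0.2 V, the transistor is in the active region as assumed.

I_C ≈ 1.4 mA, V_CE ≈ 7.8 V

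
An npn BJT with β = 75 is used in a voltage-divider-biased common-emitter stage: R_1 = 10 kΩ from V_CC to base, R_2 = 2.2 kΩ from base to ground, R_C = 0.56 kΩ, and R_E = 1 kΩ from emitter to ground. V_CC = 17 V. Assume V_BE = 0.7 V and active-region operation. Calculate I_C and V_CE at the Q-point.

Thevenize the base divider: V_Th = V_CC·R_2/(R_1+R_2) = 17×2.2/12.2 = 3.07 V, R_Th = R_1‖R_2 = 1.8 kΩ.
Base-emitter loop: V_Th = I_B·R_Th + V_BE + (β+1)I_B·R_E, so I_B = (3.07 − 0.7) / (1.8 + 76×1) = 0.0304 mA.
I_C = β·I_B = 75×0.0304 = 2.28 mA, and I_E = (β+1)I_B = 2.31 mA.
V_CE = V_CC − I_C·R_C − I_E·R_E = 17 − 2.28×0.56 − 2.31×1 = 13.4 V.
V_CE = 13.4 V > 0.2 V confirms active-region operation.

I_C ≈ 2.3 mA, V_CE ≈ 13 V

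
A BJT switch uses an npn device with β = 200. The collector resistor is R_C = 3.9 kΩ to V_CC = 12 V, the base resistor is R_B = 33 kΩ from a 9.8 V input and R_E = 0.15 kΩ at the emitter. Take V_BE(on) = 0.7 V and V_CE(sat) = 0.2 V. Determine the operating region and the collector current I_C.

Assume active: I_B = (9.8 − 0.7)/(33 + 201×0.15) = 0.144 mA, I_C = β·I_B = 28.8 mA.
Then V_CE = 12 − 28.8×3.9 − 29×0.15 = -105 V < 0.2 V — the active assumption fails.
Re-solve with V_CE = 0.2 V. KCL at the emitter: V_E/R_E = (V_BB−0.7−V_E)/R_B + (V_CC−0.2−V_E)/R_C, giving V_E = 0.475 V.
I_C = (V_CC − 0.2 − V_E)/R_C = (11.8 − 0.475)/3.9 = 2.9 mA.
Check: I_B = (9.1 − 0.475)/33 = 0.261 mA, and β·I_B = 52.3 mA > I_C, confirming saturation.

saturation; I_C ≈ 2.9 mA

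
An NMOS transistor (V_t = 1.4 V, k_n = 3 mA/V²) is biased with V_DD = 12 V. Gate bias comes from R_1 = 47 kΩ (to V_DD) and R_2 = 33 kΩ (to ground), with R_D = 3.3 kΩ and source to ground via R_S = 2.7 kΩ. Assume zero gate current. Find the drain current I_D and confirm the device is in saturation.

V_G = V_DD·R_2/(R_1+R_2) = 12×33/80 = 4.95 V.
Assume saturation: I_D = (k_n/2)(V_GS − V_t)² with V_GS = V_G − I_D·R_S = 4.95 − 2.7·I_D.
Substituting gives 10.9·I_D² − 29.8·I_D + 18.9 = 0, with roots I_D = 1.01 or 1.71 mA.
The root I_D = 1.71 mA gives V_GS = 0.332 V ≤ V_t, so take I_D = 1.01 mA.
Then V_GS = 2.22 V and V_DS = V_DD − I_D(R_D+R_S) = 12 − 1.01×6 = 5.94 V.
Saturation requires V_DS ≥ V_GS − V_t = 0.821 V; 5.94 ≥ 0.821 ✓.

I_D ≈ 1 mA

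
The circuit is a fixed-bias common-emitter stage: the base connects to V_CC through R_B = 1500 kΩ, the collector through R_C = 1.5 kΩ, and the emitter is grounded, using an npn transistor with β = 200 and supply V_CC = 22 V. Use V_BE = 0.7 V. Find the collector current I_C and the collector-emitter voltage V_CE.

Base loop: V_CC = I_B·R_B + V_BE, so I_B = (22 − 0.7)/1500 kΩ = 0.0142 mA.
In the active region I_C = β·I_B = 200 × 0.0142 = 2.84 mA.
Collector loop: V_CE = V_CC − I_C·R_C = 22 − 2.84×1.5 = 17.7 V.
Since V_CE = 17.7 V > V_CE(sat) ≈ 0.2 V, the transistor is in the active region as assumed.

I_C ≈ 2.8 mA, V_CE ≈ 18 V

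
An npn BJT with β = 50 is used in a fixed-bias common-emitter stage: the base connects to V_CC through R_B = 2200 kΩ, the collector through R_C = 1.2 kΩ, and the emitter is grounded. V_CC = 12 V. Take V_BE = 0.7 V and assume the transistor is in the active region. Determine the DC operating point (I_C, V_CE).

Base loop: V_CC = I_B·R_B + V_BE, so I_B = (12 − 0.7)/2200 kΩ = 0.00514 mA.
In the active region I_C = β·I_B = 50 × 0.00514 = 0.257 mA.
Collector loop: V_CE = V_CC − I_C·R_C = 12 − 0.257×1.2 = 11.7 V.
Since V_CE = 11.7 V > V_CE(sat) ≈ 0.2 V, the transistor is in the active region as assumed.

I_C ≈ 0.26 mA, V_CE ≈ 12 V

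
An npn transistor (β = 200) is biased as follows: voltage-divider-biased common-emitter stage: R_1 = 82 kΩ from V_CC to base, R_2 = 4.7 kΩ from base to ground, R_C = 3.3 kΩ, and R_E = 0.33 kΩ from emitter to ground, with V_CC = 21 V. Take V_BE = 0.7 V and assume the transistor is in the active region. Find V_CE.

V_CE ≈ 17 V

Thevenize the base divider: V_Th = V_CC·R_2/(R_1+R_2) = 21×4.7/86.7 = 1.14 V, R_Th = R_1‖R_2 = 4.45 kΩ.
Base-emitter loop: V_Th = I_B·R_Th + V_BE + (β+1)I_B·R_E, so I_B = (1.14 − 0.7) / (4.45 + 201×0.33) = 0.00619 mA.
I_C = β·I_B = 200×0.00619 = 1.24 mA, and I_E = (β+1)I_B = 1.25 mA.
V_CE = V_CC − I_C·R_C − I_E·R_E = 21 − 1.24×3.3 − 1.25×0.33 = 16.5 V.
V_CE = 16.5 V > 0.2 V confirms active-region operation.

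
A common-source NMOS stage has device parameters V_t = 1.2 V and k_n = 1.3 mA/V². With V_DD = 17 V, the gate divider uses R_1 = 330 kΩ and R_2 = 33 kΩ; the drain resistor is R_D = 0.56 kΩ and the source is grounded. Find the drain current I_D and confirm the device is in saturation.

V_G = V_DD·R_2/(R_1+R_2) = 17×33/363 = 1.55 V. With the source grounded, V_GS = V_G = 1.55 V.
Assume saturation: I_D = (k_n/2)(V_GS − V_t)² = (1.3/2)×(1.55 − 1.2)² = 0.65×0.345² = 0.0776 mA.
V_DS = V_DD − I_D·R_D = 17 − 0.0776×0.56 = 17 V.
Saturation requires V_DS ≥ V_GS − V_t = 0.345 V; 17 ≥ 0.345 ✓.

I_D ≈ 0.078 mA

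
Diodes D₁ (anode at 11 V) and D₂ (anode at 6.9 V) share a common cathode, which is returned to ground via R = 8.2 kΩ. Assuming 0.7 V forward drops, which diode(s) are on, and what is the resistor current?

Assume both conduct. Then node N would need to be at both 11−0.7 = 10.3 V and 6.9−0.7 = 6.2 V, which is impossible.
Assume only D₁ conducts: V_N = 11 − 0.7 = 10.3 V, so I_R = 10.3/8.2 = 1.26 mA.
Check D₂: its anode-to-cathode voltage is 6.9 − 10.3 = -3.4 V < 0.7 V, so it is off. The assumption is consistent.

Only D₁ conducts; I_R ≈ 1.3 mA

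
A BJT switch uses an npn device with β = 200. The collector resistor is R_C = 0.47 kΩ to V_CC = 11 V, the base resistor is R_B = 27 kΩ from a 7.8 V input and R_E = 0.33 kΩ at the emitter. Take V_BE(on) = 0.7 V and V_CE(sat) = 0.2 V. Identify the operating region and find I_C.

saturation; I_C ≈ 13 mA

Assume active: I_B = (7.8 − 0.7)/(27 + 201×0.33) = 0.0761 mA, I_C = β·I_B = 15.2 mA.
Then V_CE = 11 − 15.2×0.47 − 15.3×0.33 = -1.2 V < 0.2 V — the active assumption fails.
Re-solve with V_CE = 0.2 V. KCL at the emitter: V_E/R_E = (V_BB−0.7−V_E)/R_B + (V_CC−0.2−V_E)/R_C, giving V_E = 4.47 V.
I_C = (V_CC − 0.2 − V_E)/R_C = (10.8 − 4.47)/0.47 = 13.5 mA.
Check: I_B = (7.1 − 4.47)/27 = 0.0973 mA, and β·I_B = 19.5 mA > I_C, confirming saturation.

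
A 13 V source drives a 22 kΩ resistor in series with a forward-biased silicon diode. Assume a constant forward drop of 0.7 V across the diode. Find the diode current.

I ≈ 0.56 mA

KVL around the loop: 13 = V_D + I·R = 0.7 + I × 22 kΩ.
So I = (13 − 0.7) / 22 kΩ = 12.3 / 22 = 0.559 mA.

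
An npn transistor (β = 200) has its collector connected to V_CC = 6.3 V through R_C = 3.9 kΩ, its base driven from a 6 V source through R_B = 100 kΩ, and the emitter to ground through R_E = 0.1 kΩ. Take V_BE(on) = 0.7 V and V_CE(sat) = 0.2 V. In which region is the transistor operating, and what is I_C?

Assume active: I_B = (6 − 0.7)/(100 + 201×0.1) = 0.0441 mA, I_C = β·I_B = 8.83 mA.
Then V_CE = 6.3 − 8.83×3.9 − 8.87×0.1 = -29 V < 0.2 V — the active assumption fails.
Re-solve with V_CE = 0.2 V. KCL at the emitter: V_E/R_E = (V_BB−0.7−V_E)/R_B + (V_CC−0.2−V_E)/R_C, giving V_E = 0.158 V.
I_C = (V_CC − 0.2 − V_E)/R_C = (6.1 − 0.158)/3.9 = 1.52 mA.
Check: I_B = (5.3 − 0.158)/100 = 0.0514 mA, and β·I_B = 10.3 mA > I_C, confirming saturation.

saturation; I_C ≈ 1.5 mA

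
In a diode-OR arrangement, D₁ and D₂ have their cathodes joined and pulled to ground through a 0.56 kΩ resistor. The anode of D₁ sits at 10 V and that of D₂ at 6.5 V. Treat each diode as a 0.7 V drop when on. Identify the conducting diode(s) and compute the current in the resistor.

Only D₁ conducts; I_R ≈ 17 mA

Assume both conduct. Then node N would need to be at both 10−0.7 = 9.3 V and 6.5−0.7 = 5.8 V, which is impossible.
Assume only D₁ conducts: V_N = 10 − 0.7 = 9.3 V, so I_R = 9.3/0.56 = 16.6 mA.
Check D₂: its anode-to-cathode voltage is 6.5 − 9.3 = -2.8 V < 0.7 V, so it is off. The assumption is consistent.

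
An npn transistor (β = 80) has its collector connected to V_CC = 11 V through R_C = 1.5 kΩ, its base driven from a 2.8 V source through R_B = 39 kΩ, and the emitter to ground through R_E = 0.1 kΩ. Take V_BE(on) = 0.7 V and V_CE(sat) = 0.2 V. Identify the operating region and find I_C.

active; I_C ≈ 3.6 mA

Assume active. Base-emitter loop: I_B = (V_BB − V_BE)/(R_B + (β+1)R_E) = (2.8 − 0.7)/(39 + 81×0.1) = 0.0446 mA.
I_C = β·I_B = 80×0.0446 = 3.57 mA.
V_CE = V_CC − I_C·R_C − I_E·R_E = 11 − 3.57×1.5 − 3.61×0.1 = 5.29 V > V_CE(sat), so the active-region assumption holds.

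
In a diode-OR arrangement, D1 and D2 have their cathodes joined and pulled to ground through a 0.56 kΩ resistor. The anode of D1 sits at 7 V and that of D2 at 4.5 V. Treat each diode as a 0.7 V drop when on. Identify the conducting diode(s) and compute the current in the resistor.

Only D1 conducts; I_R ≈ 11 mA

Assume both conduct. Then node N would need to be at both 7−0.7 = 6.3 V and 4.5−0.7 = 3.8 V, which is impossible.
Assume only D1 conducts: V_N = 7 − 0.7 = 6.3 V, so I_R = 6.3/0.56 = 11.2 mA.
Check D2: its anode-to-cathode voltage is 4.5 − 6.3 = -1.8 V < 0.7 V, so it is off. The assumption is consistent.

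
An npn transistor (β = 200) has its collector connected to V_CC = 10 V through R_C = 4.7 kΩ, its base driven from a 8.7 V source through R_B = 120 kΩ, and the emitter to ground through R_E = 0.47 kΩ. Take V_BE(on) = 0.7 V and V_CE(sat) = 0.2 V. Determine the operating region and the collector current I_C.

saturation; I_C ≈ 1.9 mA

Assume active: I_B = (8.7 − 0.7)/(120 + 201×0.47) = 0.0373 mA, I_C = β·I_B = 7.46 mA.
Then V_CE = 10 − 7.46×4.7 − 7.5×0.47 = -28.6 V < 0.2 V — the active assumption fails.
Re-solve with V_CE = 0.2 V. KCL at the emitter: V_E/R_E = (V_BB−0.7−V_E)/R_B + (V_CC−0.2−V_E)/R_C, giving V_E = 0.916 V.
I_C = (V_CC − 0.2 − V_E)/R_C = (9.8 − 0.916)/4.7 = 1.89 mA.
Check: I_B = (8 − 0.916)/120 = 0.059 mA, and β·I_B = 11.8 mA > I_C, confirming saturation.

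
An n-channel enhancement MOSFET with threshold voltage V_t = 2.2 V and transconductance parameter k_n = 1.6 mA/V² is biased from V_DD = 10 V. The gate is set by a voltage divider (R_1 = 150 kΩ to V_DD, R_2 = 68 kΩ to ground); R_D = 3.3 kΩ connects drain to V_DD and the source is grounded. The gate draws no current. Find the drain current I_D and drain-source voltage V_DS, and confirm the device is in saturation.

V_G = V_DD·R_2/(R_1+R_2) = 10×68/218 = 3.12 V. With the source grounded, V_GS = V_G = 3.12 V.
Assume saturation: I_D = (k_n/2)(V_GS − V_t)² = (1.6/2)×(3.12 − 2.2)² = 0.8×0.919² = 0.676 mA.
V_DS = V_DD − I_D·R_D = 10 − 0.676×3.3 = 7.77 V.
Saturation requires V_DS ≥ V_GS − V_t = 0.919 V; 7.77 ≥ 0.919 ✓.

I_D ≈ 0.68 mA, V_DS ≈ 7.8 V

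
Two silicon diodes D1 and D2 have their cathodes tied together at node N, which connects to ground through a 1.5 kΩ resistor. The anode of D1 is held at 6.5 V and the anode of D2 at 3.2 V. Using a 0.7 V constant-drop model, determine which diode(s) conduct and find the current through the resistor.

Only D1 conducts; I_R ≈ 3.9 mA

Assume both conduct. Then node N would need to be at both 6.5−0.7 = 5.8 V and 3.2−0.7 = 2.5 V, which is impossible.
Assume only D1 conducts: V_N = 6.5 − 0.7 = 5.8 V, so I_R = 5.8/1.5 = 3.87 mA.
Check D2: its anode-to-cathode voltage is 3.2 − 5.8 = -2.6 V < 0.7 V, so it is off. The assumption is consistent.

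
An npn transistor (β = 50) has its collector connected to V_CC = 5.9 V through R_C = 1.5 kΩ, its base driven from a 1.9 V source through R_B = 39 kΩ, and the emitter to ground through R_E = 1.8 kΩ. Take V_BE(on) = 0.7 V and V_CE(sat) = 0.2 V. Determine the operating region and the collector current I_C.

active; I_C ≈ 0.46 mA

Assume active. Base-emitter loop: I_B = (V_BB − V_BE)/(R_B + (β+1)R_E) = (1.9 − 0.7)/(39 + 51×1.8) = 0.00917 mA.
I_C = β·I_B = 50×0.00917 = 0.459 mA.
V_CE = V_CC − I_C·R_C − I_E·R_E = 5.9 − 0.459×1.5 − 0.468×1.8 = 4.37 V > V_CE(sat), so the active-region assumption holds.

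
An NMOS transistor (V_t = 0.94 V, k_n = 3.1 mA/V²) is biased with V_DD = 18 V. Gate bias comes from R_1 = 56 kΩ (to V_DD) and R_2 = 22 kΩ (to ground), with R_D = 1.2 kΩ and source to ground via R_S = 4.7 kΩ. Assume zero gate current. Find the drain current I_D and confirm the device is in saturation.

V_G = V_DD·R_2/(R_1+R_2) = 18×22/78 = 5.08 V.
Assume saturation: I_D = (k_n/2)(V_GS − V_t)² with V_GS = V_G − I_D·R_S = 5.08 − 4.7·I_D.
Substituting gives 34.2·I_D² − 61.3·I_D + 26.5 = 0, with roots I_D = 0.734 or 1.06 mA.
The root I_D = 1.06 mA gives V_GS = 0.115 V ≤ V_t, so take I_D = 0.734 mA.
Then V_GS = 1.63 V and V_DS = V_DD − I_D(R_D+R_S) = 18 − 0.734×5.9 = 13.7 V.
Saturation requires V_DS ≥ V_GS − V_t = 0.688 V; 13.7 ≥ 0.688 ✓.

I_D ≈ 0.73 mA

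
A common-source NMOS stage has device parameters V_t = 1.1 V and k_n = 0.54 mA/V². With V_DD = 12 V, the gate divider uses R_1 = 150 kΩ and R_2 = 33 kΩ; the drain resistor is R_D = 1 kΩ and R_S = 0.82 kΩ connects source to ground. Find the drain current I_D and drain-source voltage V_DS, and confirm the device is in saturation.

I_D ≈ 0.21 mA, V_DS ≈ 12 V

V_G = V_DD·R_2/(R_1+R_2) = 12×33/183 = 2.16 V.
Assume saturation: I_D = (k_n/2)(V_GS − V_t)² with V_GS = V_G − I_D·R_S = 2.16 − 0.82·I_D.
Substituting gives 0.182·I_D² − 1.47·I_D + 0.306 = 0, with roots I_D = 0.213 or 7.89 mA.
The root I_D = 7.89 mA gives V_GS = -4.31 V ≤ V_t, so take I_D = 0.213 mA.
Then V_GS = 1.99 V and V_DS = V_DD − I_D(R_D+R_S) = 12 − 0.213×1.82 = 11.6 V.
Saturation requires V_DS ≥ V_GS − V_t = 0.889 V; 11.6 ≥ 0.889 ✓.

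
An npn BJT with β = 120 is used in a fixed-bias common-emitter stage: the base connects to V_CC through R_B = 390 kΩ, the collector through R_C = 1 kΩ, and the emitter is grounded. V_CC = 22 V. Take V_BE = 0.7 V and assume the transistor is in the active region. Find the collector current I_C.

Base loop: V_CC = I_B·R_B + V_BE, so I_B = (22 − 0.7)/390 kΩ = 0.0546 mA.
In the active region I_C = β·I_B = 120 × 0.0546 = 6.55 mA.
Collector loop: V_CE = V_CC − I_C·R_C = 22 − 6.55×1 = 15.4 V.
Since V_CE = 15.4 V > V_CE(sat) ≈ 0.2 V, the transistor is in the active region as assumed.

I_C ≈ 6.6 mA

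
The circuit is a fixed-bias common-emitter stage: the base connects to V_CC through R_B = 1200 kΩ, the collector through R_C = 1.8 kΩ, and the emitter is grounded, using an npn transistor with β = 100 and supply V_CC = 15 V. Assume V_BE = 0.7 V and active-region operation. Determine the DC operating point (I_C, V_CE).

I_C ≈ 1.2 mA, V_CE ≈ 13 V

Base loop: V_CC = I_B·R_B + V_BE, so I_B = (15 − 0.7)/1200 kΩ = 0.0119 mA.
In the active region I_C = β·I_B = 100 × 0.0119 = 1.19 mA.
Collector loop: V_CE = V_CC − I_C·R_C = 15 − 1.19×1.8 = 12.9 V.
Since V_CE = 12.9 V > V_CE(sat) ≈ 0.2 V, the transistor is in the active region as assumed.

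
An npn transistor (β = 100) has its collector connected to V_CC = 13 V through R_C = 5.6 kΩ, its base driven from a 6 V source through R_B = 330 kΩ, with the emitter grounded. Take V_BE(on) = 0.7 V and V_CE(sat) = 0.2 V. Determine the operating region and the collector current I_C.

Assume active. Base-emitter loop: I_B = (V_BB − V_BE)/R_B = (6 − 0.7)/330 = 0.0161 mA.
I_C = β·I_B = 100×0.0161 = 1.61 mA.
V_CE = V_CC − I_C·R_C = 13 − 1.61×5.6 = 4.01 V > V_CE(sat), so the active-region assumption holds.

active; I_C ≈ 1.6 mA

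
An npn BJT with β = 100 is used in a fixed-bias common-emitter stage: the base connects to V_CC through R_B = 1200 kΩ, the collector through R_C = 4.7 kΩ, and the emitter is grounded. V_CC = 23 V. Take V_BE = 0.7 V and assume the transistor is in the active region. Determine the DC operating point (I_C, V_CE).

Base loop: V_CC = I_B·R_B + V_BE, so I_B = (23 − 0.7)/1200 kΩ = 0.0186 mA.
In the active region I_C = β·I_B = 100 × 0.0186 = 1.86 mA.
Collector loop: V_CE = V_CC − I_C·R_C = 23 − 1.86×4.7 = 14.3 V.
Since V_CE = 14.3 V > V_CE(sat) ≈ 0.2 V, the transistor is in the active region as assumed.

I_C ≈ 1.9 mA, V_CE ≈ 14 V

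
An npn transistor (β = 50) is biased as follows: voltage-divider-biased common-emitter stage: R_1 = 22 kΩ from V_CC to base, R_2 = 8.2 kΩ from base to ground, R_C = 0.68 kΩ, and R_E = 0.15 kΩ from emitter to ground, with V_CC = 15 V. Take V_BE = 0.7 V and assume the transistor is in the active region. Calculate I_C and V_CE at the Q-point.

I_C ≈ 12 mA, V_CE ≈ 4.7 V

Thevenize the base divider: V_Th = V_CC·R_2/(R_1+R_2) = 15×8.2/30.2 = 4.07 V, R_Th = R_1‖R_2 = 5.97 kΩ.
Base-emitter loop: V_Th = I_B·R_Th + V_BE + (β+1)I_B·R_E, so I_B = (4.07 − 0.7) / (5.97 + 51×0.15) = 0.248 mA.
I_C = β·I_B = 50×0.248 = 12.4 mA, and I_E = (β+1)I_B = 12.6 mA.
V_CE = V_CC − I_C·R_C − I_E·R_E = 15 − 12.4×0.68 − 12.6×0.15 = 4.69 V.
V_CE = 4.69 V > 0.2 V confirms active-region operation.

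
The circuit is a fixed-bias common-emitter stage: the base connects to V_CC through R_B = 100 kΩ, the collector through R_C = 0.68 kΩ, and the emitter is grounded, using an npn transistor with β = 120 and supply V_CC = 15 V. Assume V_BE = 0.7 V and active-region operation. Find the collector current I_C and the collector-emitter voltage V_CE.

I_C ≈ 17 mA, V_CE ≈ 3.3 V

Base loop: V_CC = I_B·R_B + V_BE, so I_B = (15 − 0.7)/100 kΩ = 0.143 mA.
In the active region I_C = β·I_B = 120 × 0.143 = 17.2 mA.
Collector loop: V_CE = V_CC − I_C·R_C = 15 − 17.2×0.68 = 3.33 V.
Since V_CE = 3.33 V > V_CE(sat) ≈ 0.2 V, the transistor is in the active region as assumed.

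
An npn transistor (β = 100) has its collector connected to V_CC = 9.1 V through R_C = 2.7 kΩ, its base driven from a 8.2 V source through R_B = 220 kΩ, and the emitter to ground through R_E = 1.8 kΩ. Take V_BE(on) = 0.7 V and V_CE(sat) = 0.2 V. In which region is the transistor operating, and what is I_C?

Assume active. Base-emitter loop: I_B = (V_BB − V_BE)/(R_B + (β+1)R_E) = (8.2 − 0.7)/(220 + 101×1.8) = 0.0187 mA.
I_C = β·I_B = 100×0.0187 = 1.87 mA.
V_CE = V_CC − I_C·R_C − I_E·R_E = 9.1 − 1.87×2.7 − 1.89×1.8 = 0.667 V > V_CE(sat), so the active-region assumption holds.

active; I_C ≈ 1.9 mA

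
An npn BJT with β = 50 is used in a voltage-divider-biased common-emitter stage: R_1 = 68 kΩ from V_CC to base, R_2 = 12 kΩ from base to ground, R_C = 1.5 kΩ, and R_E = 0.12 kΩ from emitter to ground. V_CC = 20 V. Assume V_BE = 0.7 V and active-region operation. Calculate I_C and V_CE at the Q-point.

I_C ≈ 7 mA, V_CE ≈ 8.6 V

Thevenize the base divider: V_Th = V_CC·R_2/(R_1+R_2) = 20×12/80 = 3 V, R_Th = R_1‖R_2 = 10.2 kΩ.
Base-emitter loop: V_Th = I_B·R_Th + V_BE + (β+1)I_B·R_E, so I_B = (3 − 0.7) / (10.2 + 51×0.12) = 0.141 mA.
I_C = β·I_B = 50×0.141 = 7.05 mA, and I_E = (β+1)I_B = 7.19 mA.
V_CE = V_CC − I_C·R_C − I_E·R_E = 20 − 7.05×1.5 − 7.19×0.12 = 8.57 V.
V_CE = 8.57 V > 0.2 V confirms active-region operation.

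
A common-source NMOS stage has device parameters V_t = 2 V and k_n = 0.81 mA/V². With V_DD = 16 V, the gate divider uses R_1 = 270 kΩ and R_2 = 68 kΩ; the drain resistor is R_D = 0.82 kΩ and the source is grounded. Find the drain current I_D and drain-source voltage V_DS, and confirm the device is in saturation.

I_D ≈ 0.6 mA, V_DS ≈ 16 V

V_G = V_DD·R_2/(R_1+R_2) = 16×68/338 = 3.22 V. With the source grounded, V_GS = V_G = 3.22 V.
Assume saturation: I_D = (k_n/2)(V_GS − V_t)² = (0.81/2)×(3.22 − 2)² = 0.405×1.22² = 0.602 mA.
V_DS = V_DD − I_D·R_D = 16 − 0.602×0.82 = 15.5 V.
Saturation requires V_DS ≥ V_GS − V_t = 1.22 V; 15.5 ≥ 1.22 ✓.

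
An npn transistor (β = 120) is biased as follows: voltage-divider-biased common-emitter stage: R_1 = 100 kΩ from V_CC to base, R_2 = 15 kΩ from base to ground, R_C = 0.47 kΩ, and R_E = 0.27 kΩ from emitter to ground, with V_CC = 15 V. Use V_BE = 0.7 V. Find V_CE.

V_CE ≈ 13 V

Thevenize the base divider: V_Th = V_CC·R_2/(R_1+R_2) = 15×15/115 = 1.96 V, R_Th = R_1‖R_2 = 13 kΩ.
Base-emitter loop: V_Th = I_B·R_Th + V_BE + (β+1)I_B·R_E, so I_B = (1.96 − 0.7) / (13 + 121×0.27) = 0.0275 mA.
I_C = β·I_B = 120×0.0275 = 3.3 mA, and I_E = (β+1)I_B = 3.33 mA.
V_CE = V_CC − I_C·R_C − I_E·R_E = 15 − 3.3×0.47 − 3.33×0.27 = 12.6 V.
V_CE = 12.6 V > 0.2 V confirms active-region operation.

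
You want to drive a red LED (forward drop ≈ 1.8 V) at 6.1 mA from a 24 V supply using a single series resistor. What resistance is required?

R ≈ 3.6 kΩ

The resistor drops V_S − V_D = 24 − 1.8 = 22.2 V at 6.1 mA.
R = 22.2 V / 6.1 mA = 3.64 kΩ.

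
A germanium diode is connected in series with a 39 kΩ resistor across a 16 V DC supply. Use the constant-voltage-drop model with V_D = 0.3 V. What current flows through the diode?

I ≈ 0.4 mA

KVL around the loop: 16 = V_D + I·R = 0.3 + I × 39 kΩ.
So I = (16 − 0.3) / 39 kΩ = 15.7 / 39 = 0.403 mA.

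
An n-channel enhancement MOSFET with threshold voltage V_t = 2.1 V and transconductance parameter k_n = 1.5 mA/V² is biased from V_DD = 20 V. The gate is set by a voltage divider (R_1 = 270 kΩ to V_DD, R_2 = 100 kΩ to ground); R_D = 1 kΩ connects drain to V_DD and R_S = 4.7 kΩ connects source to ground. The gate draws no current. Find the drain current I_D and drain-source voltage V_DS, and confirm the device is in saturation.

V_G = V_DD·R_2/(R_1+R_2) = 20×100/370 = 5.41 V.
Assume saturation: I_D = (k_n/2)(V_GS − V_t)² with V_GS = V_G − I_D·R_S = 5.41 − 4.7·I_D.
Substituting gives 16.6·I_D² − 24.3·I_D + 8.19 = 0, with roots I_D = 0.525 or 0.942 mA.
The root I_D = 0.942 mA gives V_GS = 0.979 V ≤ V_t, so take I_D = 0.525 mA.
Then V_GS = 2.94 V and V_DS = V_DD − I_D(R_D+R_S) = 20 − 0.525×5.7 = 17 V.
Saturation requires V_DS ≥ V_GS − V_t = 0.837 V; 17 ≥ 0.837 ✓.

I_D ≈ 0.53 mA, V_DS ≈ 17 V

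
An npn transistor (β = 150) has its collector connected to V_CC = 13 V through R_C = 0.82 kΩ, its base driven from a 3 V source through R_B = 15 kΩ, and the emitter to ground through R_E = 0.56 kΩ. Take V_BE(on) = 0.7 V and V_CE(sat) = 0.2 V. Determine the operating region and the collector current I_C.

active; I_C ≈ 3.5 mA

Assume active. Base-emitter loop: I_B = (V_BB − V_BE)/(R_B + (β+1)R_E) = (3 − 0.7)/(15 + 151×0.56) = 0.0231 mA.
I_C = β·I_B = 150×0.0231 = 3.47 mA.
V_CE = V_CC − I_C·R_C − I_E·R_E = 13 − 3.47×0.82 − 3.49×0.56 = 8.21 V > V_CE(sat), so the active-region assumption holds.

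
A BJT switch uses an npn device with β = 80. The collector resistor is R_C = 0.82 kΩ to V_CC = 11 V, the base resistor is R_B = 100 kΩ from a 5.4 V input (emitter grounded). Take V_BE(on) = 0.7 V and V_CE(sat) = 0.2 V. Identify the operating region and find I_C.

active; I_C ≈ 3.8 mA

Assume active. Base-emitter loop: I_B = (V_BB − V_BE)/R_B = (5.4 − 0.7)/100 = 0.047 mA.
I_C = β·I_B = 80×0.047 = 3.76 mA.
V_CE = V_CC − I_C·R_C = 11 − 3.76×0.82 = 7.92 V > V_CE(sat), so the active-region assumption holds.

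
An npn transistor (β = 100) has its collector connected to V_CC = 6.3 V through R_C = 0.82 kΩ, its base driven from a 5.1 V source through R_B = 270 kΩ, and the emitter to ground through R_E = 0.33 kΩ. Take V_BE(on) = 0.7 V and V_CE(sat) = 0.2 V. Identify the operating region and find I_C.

active; I_C ≈ 1.5 mA

Assume active. Base-emitter loop: I_B = (V_BB − V_BE)/(R_B + (β+1)R_E) = (5.1 − 0.7)/(270 + 101×0.33) = 0.0145 mA.
I_C = β·I_B = 100×0.0145 = 1.45 mA.
V_CE = V_CC − I_C·R_C − I_E·R_E = 6.3 − 1.45×0.82 − 1.47×0.33 = 4.63 V > V_CE(sat), so the active-region assumption holds.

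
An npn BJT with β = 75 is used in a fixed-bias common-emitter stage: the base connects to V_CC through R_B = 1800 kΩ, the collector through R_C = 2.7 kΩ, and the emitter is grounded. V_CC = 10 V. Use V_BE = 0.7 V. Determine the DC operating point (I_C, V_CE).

I_C ≈ 0.39 mA, V_CE ≈ 9 V

Base loop: V_CC = I_B·R_B + V_BE, so I_B = (10 − 0.7)/1800 kΩ = 0.00517 mA.
In the active region I_C = β·I_B = 75 × 0.00517 = 0.388 mA.
Collector loop: V_CE = V_CC − I_C·R_C = 10 − 0.388×2.7 = 8.95 V.
Since V_CE = 8.95 V > V_CE(sat) ≈ 0.2 V, the transistor is in the active region as assumed.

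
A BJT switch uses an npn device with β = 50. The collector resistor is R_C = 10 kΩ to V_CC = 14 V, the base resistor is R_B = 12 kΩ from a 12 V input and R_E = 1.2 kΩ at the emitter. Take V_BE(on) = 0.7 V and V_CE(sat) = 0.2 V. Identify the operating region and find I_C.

Assume active: I_B = (12 − 0.7)/(12 + 51×1.2) = 0.154 mA, I_C = β·I_B = 7.72 mA.
Then V_CE = 14 − 7.72×10 − 7.87×1.2 = -72.6 V < 0.2 V — the active assumption fails.
Re-solve with V_CE = 0.2 V. KCL at the emitter: V_E/R_E = (V_BB−0.7−V_E)/R_B + (V_CC−0.2−V_E)/R_C, giving V_E = 2.28 V.
I_C = (V_CC − 0.2 − V_E)/R_C = (13.8 − 2.28)/10 = 1.15 mA.
Check: I_B = (11.3 − 2.28)/12 = 0.751 mA, and β·I_B = 37.6 mA > I_C, confirming saturation.

saturation; I_C ≈ 1.2 mA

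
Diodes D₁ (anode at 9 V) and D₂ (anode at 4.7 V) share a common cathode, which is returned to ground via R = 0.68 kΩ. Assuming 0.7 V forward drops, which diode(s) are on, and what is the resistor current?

Assume both conduct. Then node N would need to be at both 9−0.7 = 8.3 V and 4.7−0.7 = 4 V, which is impossible.
Assume only D₁ conducts: V_N = 9 − 0.7 = 8.3 V, so I_R = 8.3/0.68 = 12.2 mA.
Check D₂: its anode-to-cathode voltage is 4.7 − 8.3 = -3.6 V < 0.7 V, so it is off. The assumption is consistent.

Only D₁ conducts; I_R ≈ 12 mA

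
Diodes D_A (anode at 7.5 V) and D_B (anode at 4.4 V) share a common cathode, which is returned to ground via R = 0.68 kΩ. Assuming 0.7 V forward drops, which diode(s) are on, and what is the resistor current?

Only D_A conducts; I_R ≈ 10 mA

Assume both conduct. Then node N would need to be at both 7.5−0.7 = 6.8 V and 4.4−0.7 = 3.7 V, which is impossible.
Assume only D_A conducts: V_N = 7.5 − 0.7 = 6.8 V, so I_R = 6.8/0.68 = 10 mA.
Check D_B: its anode-to-cathode voltage is 4.4 − 6.8 = -2.4 V < 0.7 V, so it is off. The assumption is consistent.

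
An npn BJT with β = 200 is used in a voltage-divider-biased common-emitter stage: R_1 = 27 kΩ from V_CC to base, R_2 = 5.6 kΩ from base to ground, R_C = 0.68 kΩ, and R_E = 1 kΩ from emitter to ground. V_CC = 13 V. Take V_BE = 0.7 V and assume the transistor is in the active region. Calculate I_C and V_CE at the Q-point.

I_C ≈ 1.5 mA, V_CE ≈ 10 V

Thevenize the base divider: V_Th = V_CC·R_2/(R_1+R_2) = 13×5.6/32.6 = 2.23 V, R_Th = R_1‖R_2 = 4.64 kΩ.
Base-emitter loop: V_Th = I_B·R_Th + V_BE + (β+1)I_B·R_E, so I_B = (2.23 − 0.7) / (4.64 + 201×1) = 0.00746 mA.
I_C = β·I_B = 200×0.00746 = 1.49 mA, and I_E = (β+1)I_B = 1.5 mA.
V_CE = V_CC − I_C·R_C − I_E·R_E = 13 − 1.49×0.68 − 1.5×1 = 10.5 V.
V_CE = 10.5 V > 0.2 V confirms active-region operation.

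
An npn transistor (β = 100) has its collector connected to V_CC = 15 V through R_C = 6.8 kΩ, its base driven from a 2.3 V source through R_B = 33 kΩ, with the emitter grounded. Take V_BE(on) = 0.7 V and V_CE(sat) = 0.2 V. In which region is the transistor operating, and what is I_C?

Assume active: I_B = (2.3 − 0.7)/33 = 0.0485 mA, giving I_C = β·I_B = 4.85 mA.
But then V_CE = 15 − 4.85×6.8 = -18 V < V_CE(sat) = 0.2 V — impossible in the active region.
So the transistor is saturated. With V_CE = 0.2 V, I_C = (V_CC − 0.2)/R_C = 14.8/6.8 = 2.18 mA.
Check: β·I_B = 4.85 mA > I_C = 2.18 mA, confirming saturation.

saturation; I_C ≈ 2.2 mA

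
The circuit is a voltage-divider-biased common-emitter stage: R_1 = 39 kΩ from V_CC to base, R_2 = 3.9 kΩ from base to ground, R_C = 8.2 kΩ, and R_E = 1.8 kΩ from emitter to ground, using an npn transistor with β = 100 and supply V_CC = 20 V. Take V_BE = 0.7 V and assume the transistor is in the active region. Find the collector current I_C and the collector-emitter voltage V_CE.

Thevenize the base divider: V_Th = V_CC·R_2/(R_1+R_2) = 20×3.9/42.9 = 1.82 V, R_Th = R_1‖R_2 = 3.55 kΩ.
Base-emitter loop: V_Th = I_B·R_Th + V_BE + (β+1)I_B·R_E, so I_B = (1.82 − 0.7) / (3.55 + 101×1.8) = 0.00603 mA.
I_C = β·I_B = 100×0.00603 = 0.603 mA, and I_E = (β+1)I_B = 0.609 mA.
V_CE = V_CC − I_C·R_C − I_E·R_E = 20 − 0.603×8.2 − 0.609×1.8 = 14 V.
V_CE = 14 V > 0.2 V confirms active-region operation.

I_C ≈ 0.6 mA, V_CE ≈ 14 V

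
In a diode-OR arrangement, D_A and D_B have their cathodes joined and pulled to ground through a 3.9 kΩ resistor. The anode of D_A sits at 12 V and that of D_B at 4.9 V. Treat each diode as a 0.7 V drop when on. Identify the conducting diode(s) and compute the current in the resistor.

Assume both conduct. Then node N would need to be at both 12−0.7 = 11.3 V and 4.9−0.7 = 4.2 V, which is impossible.
Assume only D_A conducts: V_N = 12 − 0.7 = 11.3 V, so I_R = 11.3/3.9 = 2.9 mA.
Check D_B: its anode-to-cathode voltage is 4.9 − 11.3 = -6.4 V < 0.7 V, so it is off. The assumption is consistent.

Only D_A conducts; I_R ≈ 2.9 mA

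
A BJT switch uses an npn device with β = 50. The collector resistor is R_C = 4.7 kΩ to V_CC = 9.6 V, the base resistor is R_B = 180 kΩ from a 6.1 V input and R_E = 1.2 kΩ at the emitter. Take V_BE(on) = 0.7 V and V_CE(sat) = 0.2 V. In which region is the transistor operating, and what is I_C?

active; I_C ≈ 1.1 mA

Assume active. Base-emitter loop: I_B = (V_BB − V_BE)/(R_B + (β+1)R_E) = (6.1 − 0.7)/(180 + 51×1.2) = 0.0224 mA.
I_C = β·I_B = 50×0.0224 = 1.12 mA.
V_CE = V_CC − I_C·R_C − I_E·R_E = 9.6 − 1.12×4.7 − 1.14×1.2 = 2.97 V > V_CE(sat), so the active-region assumption holds.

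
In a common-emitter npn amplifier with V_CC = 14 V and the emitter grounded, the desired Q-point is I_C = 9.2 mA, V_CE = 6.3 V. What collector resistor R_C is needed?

Collector loop: V_CC = I_C·R_C + V_CE.
R_C = (V_CC − V_CE)/I_C = (14 − 6.3)/9.2 = 0.837 kΩ.

R_C ≈ 0.84 kΩ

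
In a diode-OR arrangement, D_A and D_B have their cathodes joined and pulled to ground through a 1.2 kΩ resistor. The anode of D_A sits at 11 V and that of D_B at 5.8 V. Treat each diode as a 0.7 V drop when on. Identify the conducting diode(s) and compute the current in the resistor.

Only D_A conducts; I_R ≈ 8.6 mA

Assume both conduct. Then node N would need to be at both 11−0.7 = 10.3 V and 5.8−0.7 = 5.1 V, which is impossible.
Assume only D_A conducts: V_N = 11 − 0.7 = 10.3 V, so I_R = 10.3/1.2 = 8.58 mA.
Check D_B: its anode-to-cathode voltage is 5.8 − 10.3 = -4.5 V < 0.7 V, so it is off. The assumption is consistent.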